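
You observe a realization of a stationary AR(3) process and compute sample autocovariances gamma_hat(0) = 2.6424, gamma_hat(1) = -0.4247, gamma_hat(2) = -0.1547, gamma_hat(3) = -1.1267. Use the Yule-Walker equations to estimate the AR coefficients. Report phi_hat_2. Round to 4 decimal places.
\hat\phi_{2} = -0.1680

The Yule-Walker equations for an AR(p) process read, in matrix form,
  Gamma_p phi = r_p,   with   (Gamma_p)_{ij} = gamma(|i - j|),
                       (r_p)_i = gamma(i),   i,j = 1..p.
Substitute the sample gammas (Toeplitz matrix and right-hand side of size 3):
  Gamma_p = [[2.6424, -0.4247, -0.1547], [-0.4247, 2.6424, -0.4247], [-0.1547, -0.4247, 2.6424]]
  r_p     = [-0.4247, -0.1547, -1.1267]
Written out (R1..R3):
  (R1) 2.6424 phi_1 - 0.4247 phi_2 - 0.1547 phi_3 = -0.4247
  (R2) -0.4247 phi_1 + 2.6424 phi_2 - 0.4247 phi_3 = -0.1547
  (R3) -0.1547 phi_1 - 0.4247 phi_2 + 2.6424 phi_3 = -1.1267
Gaussian elimination:
  R2 <- R2 - (-0.4247/2.6424) R1 = R2 - (-0.160725) R1:  2.57414 phi_2 - 0.449564 phi_3 = -0.22296
  R3 <- R3 - (-0.1547/2.6424) R1 = R3 - (-0.058545) R1:  -0.449564 phi_2 + 2.633343 phi_3 = -1.151564
  R3 <- R3 - (-0.449564/2.57414) R2 = R3 - (-0.174646) R2:  2.554828 phi_3 = -1.190503
Back-substitution:
  phi_hat_3 = -1.190503 / 2.554828 = -0.465982
  phi_hat_2 = (-0.22296 - (-0.449564)(-0.465982)) / 2.57414 = -0.167997
  phi_hat_1 = (-0.4247 - (-0.4247)(-0.167997) - (-0.1547)(-0.465982)) / 2.6424 = -0.215008
So phi_hat = [-0.2150, -0.1680, -0.4660].
Therefore phi_hat_2 = -0.1680.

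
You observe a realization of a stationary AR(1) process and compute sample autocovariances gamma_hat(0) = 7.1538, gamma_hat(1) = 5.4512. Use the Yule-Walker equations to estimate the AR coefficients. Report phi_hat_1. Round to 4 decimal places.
\hat\phi_{1} = 0.7620

The Yule-Walker equations for an AR(p) process read, in matrix form,
  Gamma_p phi = r_p,   with   (Gamma_p)_{ij} = gamma(|i - j|),
                       (r_p)_i = gamma(i),   i,j = 1..p.
Substitute the sample gammas (Toeplitz matrix and right-hand side of size 1):
  Gamma_p = [[7.1538]]
  r_p     = [5.4512]
With p = 1 this is the single equation gamma(0) phi_1 = gamma(1):
  phi_hat_1 = gamma(1) / gamma(0) = 5.4512 / 7.1538 = 0.7620.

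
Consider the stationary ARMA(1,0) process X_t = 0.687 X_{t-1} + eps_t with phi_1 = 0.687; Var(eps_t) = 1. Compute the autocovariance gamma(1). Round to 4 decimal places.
\gamma(1) = 1.3011

Multiply the model equation by X_{t-k} and take expectations. With theta_0 = psi_0 = 1 and psi_j the MA(infinity) weights, this gives
  gamma(k) - sum_i phi_i gamma(k-i) = c_k,
  c_k = sigma^2 * sum_{j=k..q} theta_j psi_{j-k}   (c_k = 0 for k > q),
using gamma(-m) = gamma(m).
Pure AR (q = 0): c_0 = sigma^2 = 1, c_k = 0 for k >= 1.
Equations for k = 0 and k = 1 (AR order 1):
  gamma(0) = phi_1 gamma(1) + c_0
  gamma(1) = phi_1 gamma(0) + c_1
Substituting the second into the first: gamma(0) (1 - phi_1^2) = c_0 + phi_1 c_1, so
  gamma(0) = c_0 / (1 - phi_1^2) = 1 / (1 - (0.687)^2) = 1 / 0.528031 = 1.893828.
  gamma(1) = phi_1 gamma(0) = (0.687)(1.893828) = 1.30106.
Therefore gamma(1) = 1.3011 (to 4 decimal places).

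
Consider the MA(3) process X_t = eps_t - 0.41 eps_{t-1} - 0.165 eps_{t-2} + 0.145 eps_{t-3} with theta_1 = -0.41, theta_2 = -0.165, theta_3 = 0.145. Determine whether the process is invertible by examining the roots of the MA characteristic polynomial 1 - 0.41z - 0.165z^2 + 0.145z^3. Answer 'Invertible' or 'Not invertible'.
\text{Invertible}

The MA(q) characteristic polynomial is P(z) = 1 - 0.41z - 0.165z^2 + 0.145z^3.
Invertibility requires all roots to lie outside the unit circle, i.e. |z| > 1 for every root.
Degree 3: look for a simple real root z0 first, then factor out (1 - z/z0) and solve the remaining quadratic.
Testing z0 = -2: P(-2) = 1 + (-0.41)(-2) + (-0.165)(-2)^2 + (0.145)(-2)^3
  = 1 + (0.82) + (-0.66) + (-1.16) = 0.  So z_0 = -2 is a root, |z_0| = 2.
Divide out the factor (1 + 0.5 z) = (1 - z/z0) (since 1/z0 = -0.5):
  P(z) = (1 + 0.5 z)(1 + (-0.91) z + (0.29) z^2)
  [check: z-coef -0.91 - (-0.5) = -0.41; z^2-coef 0.29 - (-0.5)(-0.91) = -0.165; z^3-coef -(-0.5)(0.29) = 0.145.]
Remaining roots from the quadratic factor 1 + (-0.91) z + (0.29) z^2:
  Set 1 + (-0.91) z + (0.29) z^2 = 0, i.e. a z^2 + b z + c = 0 with a = 0.29, b = -0.91, c = 1.
  Discriminant D = b^2 - 4ac = (-0.91)^2 - 4*(0.29)*1 = 0.8281 - (1.16) = -0.3319.
  D < 0, so the roots are the complex-conjugate pair z = (-b +/- i sqrt(-D)) / (2a) = 1.569 +/- 0.9933i.
  For a conjugate pair |z|^2 = z * conj(z) = (product of roots) = c/a = 1/(0.29) = 3.448276, so |z| = sqrt(3.448276) = 1.857 for both roots.
Moduli of all roots: 2.0000, 1.8570, 1.8570.
All moduli strictly greater than 1? Yes.
Verdict: Invertible.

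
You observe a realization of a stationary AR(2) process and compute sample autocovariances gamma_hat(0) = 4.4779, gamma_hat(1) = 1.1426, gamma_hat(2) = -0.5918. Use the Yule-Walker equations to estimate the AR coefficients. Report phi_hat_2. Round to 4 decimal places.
\hat\phi_{2} = -0.2110

The Yule-Walker equations for an AR(p) process read, in matrix form,
  Gamma_p phi = r_p,   with   (Gamma_p)_{ij} = gamma(|i - j|),
                       (r_p)_i = gamma(i),   i,j = 1..p.
Substitute the sample gammas (Toeplitz matrix and right-hand side of size 2):
  Gamma_p = [[4.4779, 1.1426], [1.1426, 4.4779]]
  r_p     = [1.1426, -0.5918]
Written out:
  4.4779 phi_1 + 1.1426 phi_2 = 1.1426
  1.1426 phi_1 + 4.4779 phi_2 = -0.5918
Solve by Cramer's rule:
  det = gamma(0)^2 - gamma(1)^2 = (4.4779)^2 - (1.1426)^2 = 20.05158841 - 1.30553476 = 18.74605365
  phi_hat_1 = [gamma(1) gamma(0) - gamma(1) gamma(2)] / det = [(1.1426)(4.4779) - (1.1426)(-0.5918)] / 18.74605365 = 5.79263922 / 18.74605365 = 0.309
  phi_hat_2 = [gamma(0) gamma(2) - gamma(1)^2] / det = [(4.4779)(-0.5918) - (1.1426)^2] / 18.74605365 = -3.95555598 / 18.74605365 = -0.211
So phi_hat = [0.3090, -0.2110].
Therefore phi_hat_2 = -0.2110.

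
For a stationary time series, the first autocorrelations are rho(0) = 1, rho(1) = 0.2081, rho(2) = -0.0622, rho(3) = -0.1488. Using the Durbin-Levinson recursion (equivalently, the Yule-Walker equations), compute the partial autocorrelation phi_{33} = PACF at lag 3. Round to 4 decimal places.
\phi_{33} = -0.1180

The PACF at lag k is phi_{kk}, the last component of the solution
to the Yule-Walker system G_k phi = r_k where
  (G_k)_{ij} = rho(|i - j|), (r_k)_i = rho(i), i,j = 1..k.
Equivalently, Durbin-Levinson gives phi_{kk} iteratively:
  phi_{11} = rho(1)
  phi_{kk} = [rho(k) - sum_{j=1..k-1} phi_{k-1,j} rho(k-j)]
            / [1 - sum_{j=1..k-1} phi_{k-1,j} rho(j)],
  phi_{k,j} = phi_{k-1,j} - phi_{kk} phi_{k-1,k-j},  j = 1..k-1.
Step k = 1:
  phi_11 = rho(1) = 0.2081.
Step k = 2:
  phi_22 = [rho(2) - phi_11 rho(1)] / [1 - phi_11 rho(1)] = [-0.0622 - (0.2081)(0.2081)] / [1 - (0.2081)(0.2081)]
         = -0.10550561 / 0.95669439 = -0.110281.
  Update: phi_21 = phi_11 - phi_22 phi_11 = 0.2081 - (-0.110281)(0.2081) = 0.23105.
Step k = 3:
  phi_33 = [rho(3) - phi_21 rho(2) - phi_22 rho(1)] / [1 - phi_21 rho(1) - phi_22 rho(2)]
    numerator   = -0.1488 - (0.23105)(-0.0622) - (-0.110281)(0.2081) = -0.11147915
    denominator = 1 - (0.23105)(0.2081) - (-0.110281)(-0.0622) = 0.94505908
  phi_33 = -0.11147915 / 0.94505908 = -0.118.
Therefore phi_{33} = -0.1180.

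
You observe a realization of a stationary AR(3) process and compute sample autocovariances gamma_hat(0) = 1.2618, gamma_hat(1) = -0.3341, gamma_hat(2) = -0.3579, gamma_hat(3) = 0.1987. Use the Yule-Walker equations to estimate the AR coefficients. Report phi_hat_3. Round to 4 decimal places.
\hat\phi_{3} = -0.0590

The Yule-Walker equations for an AR(p) process read, in matrix form,
  Gamma_p phi = r_p,   with   (Gamma_p)_{ij} = gamma(|i - j|),
                       (r_p)_i = gamma(i),   i,j = 1..p.
Substitute the sample gammas (Toeplitz matrix and right-hand side of size 3):
  Gamma_p = [[1.2618, -0.3341, -0.3579], [-0.3341, 1.2618, -0.3341], [-0.3579, -0.3341, 1.2618]]
  r_p     = [-0.3341, -0.3579, 0.1987]
Written out (R1..R3):
  (R1) 1.2618 phi_1 - 0.3341 phi_2 - 0.3579 phi_3 = -0.3341
  (R2) -0.3341 phi_1 + 1.2618 phi_2 - 0.3341 phi_3 = -0.3579
  (R3) -0.3579 phi_1 - 0.3341 phi_2 + 1.2618 phi_3 = 0.1987
Gaussian elimination:
  R2 <- R2 - (-0.3341/1.2618) R1 = R2 - (-0.26478) R1:  1.173337 phi_2 - 0.428865 phi_3 = -0.446363
  R3 <- R3 - (-0.3579/1.2618) R1 = R3 - (-0.283642) R1:  -0.428865 phi_2 + 1.160284 phi_3 = 0.103935
  R3 <- R3 - (-0.428865/1.173337) R2 = R3 - (-0.365509) R2:  1.00353 phi_3 = -0.059215
Back-substitution:
  phi_hat_3 = -0.059215 / 1.00353 = -0.059006
  phi_hat_2 = (-0.446363 - (-0.428865)(-0.059006)) / 1.173337 = -0.401989
  phi_hat_1 = (-0.3341 - (-0.3341)(-0.401989) - (-0.3579)(-0.059006)) / 1.2618 = -0.387956
So phi_hat = [-0.3880, -0.4020, -0.0590].
Therefore phi_hat_3 = -0.0590.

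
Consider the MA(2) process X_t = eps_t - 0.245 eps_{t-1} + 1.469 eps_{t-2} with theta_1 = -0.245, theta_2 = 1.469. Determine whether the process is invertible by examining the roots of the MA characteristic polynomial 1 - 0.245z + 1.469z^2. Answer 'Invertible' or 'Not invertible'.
\text{Not invertible}

The MA(q) characteristic polynomial is P(z) = 1 - 0.245z + 1.469z^2.
Invertibility requires all roots to lie outside the unit circle, i.e. |z| > 1 for every root.
Set 1 + (-0.245) z + (1.469) z^2 = 0, i.e. a z^2 + b z + c = 0 with a = 1.469, b = -0.245, c = 1.
Discriminant D = b^2 - 4ac = (-0.245)^2 - 4*(1.469)*1 = 0.060025 - (5.876) = -5.815975.
D < 0, so the roots are the complex-conjugate pair z = (-b +/- i sqrt(-D)) / (2a) = 0.0834 +/- 0.8208i.
For a conjugate pair |z|^2 = z * conj(z) = (product of roots) = c/a = 1/(1.469) = 0.680735, so |z| = sqrt(0.680735) = 0.8251 for both roots.
Moduli of all roots: 0.8251, 0.8251.
All moduli strictly greater than 1? No.
Verdict: Not invertible.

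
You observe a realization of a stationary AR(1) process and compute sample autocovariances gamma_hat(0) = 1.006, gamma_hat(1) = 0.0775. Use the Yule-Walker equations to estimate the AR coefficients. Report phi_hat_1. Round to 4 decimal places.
\hat\phi_{1} = 0.0770

The Yule-Walker equations for an AR(p) process read, in matrix form,
  Gamma_p phi = r_p,   with   (Gamma_p)_{ij} = gamma(|i - j|),
                       (r_p)_i = gamma(i),   i,j = 1..p.
Substitute the sample gammas (Toeplitz matrix and right-hand side of size 1):
  Gamma_p = [[1.006]]
  r_p     = [0.0775]
With p = 1 this is the single equation gamma(0) phi_1 = gamma(1):
  phi_hat_1 = gamma(1) / gamma(0) = 0.0775 / 1.006 = 0.0770.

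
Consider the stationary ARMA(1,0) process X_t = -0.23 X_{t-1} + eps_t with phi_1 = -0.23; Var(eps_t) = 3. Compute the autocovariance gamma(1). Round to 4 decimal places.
\gamma(1) = -0.7285

Multiply the model equation by X_{t-k} and take expectations. With theta_0 = psi_0 = 1 and psi_j the MA(infinity) weights, this gives
  gamma(k) - sum_i phi_i gamma(k-i) = c_k,
  c_k = sigma^2 * sum_{j=k..q} theta_j psi_{j-k}   (c_k = 0 for k > q),
using gamma(-m) = gamma(m).
Pure AR (q = 0): c_0 = sigma^2 = 3, c_k = 0 for k >= 1.
Equations for k = 0 and k = 1 (AR order 1):
  gamma(0) = phi_1 gamma(1) + c_0
  gamma(1) = phi_1 gamma(0) + c_1
Substituting the second into the first: gamma(0) (1 - phi_1^2) = c_0 + phi_1 c_1, so
  gamma(0) = c_0 / (1 - phi_1^2) = 3 / (1 - (-0.23)^2) = 3 / 0.9471 = 3.167564.
  gamma(1) = phi_1 gamma(0) = (-0.23)(3.167564) = -0.72854.
Therefore gamma(1) = -0.7285 (to 4 decimal places).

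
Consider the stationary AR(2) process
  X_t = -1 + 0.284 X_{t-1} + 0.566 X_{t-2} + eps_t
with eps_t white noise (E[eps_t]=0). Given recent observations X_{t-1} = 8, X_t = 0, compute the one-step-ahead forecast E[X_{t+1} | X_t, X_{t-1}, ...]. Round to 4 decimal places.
E[X_{t+1} \mid \mathcal F_t] = 3.5280

For an AR(p) model X_t = c + sum_i phi_i X_{t-i} + eps_t, the
one-step-ahead conditional mean is
  E[X_{t+1} | X_t, ...] = c + sum_i phi_i X_{t+1-i}.
Substitute known values:
  E[X_{t+1} | ...] = -1 + (0.284) * (0) + (0.566) * (8)
                   = 3.5280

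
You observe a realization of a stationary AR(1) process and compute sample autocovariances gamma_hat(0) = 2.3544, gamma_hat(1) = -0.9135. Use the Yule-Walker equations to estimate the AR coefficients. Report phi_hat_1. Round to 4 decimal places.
\hat\phi_{1} = -0.3880

The Yule-Walker equations for an AR(p) process read, in matrix form,
  Gamma_p phi = r_p,   with   (Gamma_p)_{ij} = gamma(|i - j|),
                       (r_p)_i = gamma(i),   i,j = 1..p.
Substitute the sample gammas (Toeplitz matrix and right-hand side of size 1):
  Gamma_p = [[2.3544]]
  r_p     = [-0.9135]
With p = 1 this is the single equation gamma(0) phi_1 = gamma(1):
  phi_hat_1 = gamma(1) / gamma(0) = -0.9135 / 2.3544 = -0.3880.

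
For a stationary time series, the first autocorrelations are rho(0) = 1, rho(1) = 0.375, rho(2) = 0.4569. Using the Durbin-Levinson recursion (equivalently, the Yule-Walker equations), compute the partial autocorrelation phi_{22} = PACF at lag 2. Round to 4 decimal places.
\phi_{22} = 0.3680

The PACF at lag k is phi_{kk}, the last component of the solution
to the Yule-Walker system G_k phi = r_k where
  (G_k)_{ij} = rho(|i - j|), (r_k)_i = rho(i), i,j = 1..k.
Equivalently, Durbin-Levinson gives phi_{kk} iteratively:
  phi_{11} = rho(1)
  phi_{kk} = [rho(k) - sum_{j=1..k-1} phi_{k-1,j} rho(k-j)]
            / [1 - sum_{j=1..k-1} phi_{k-1,j} rho(j)],
  phi_{k,j} = phi_{k-1,j} - phi_{kk} phi_{k-1,k-j},  j = 1..k-1.
Step k = 1:
  phi_11 = rho(1) = 0.375.
Step k = 2:
  phi_22 = [rho(2) - phi_11 rho(1)] / [1 - phi_11 rho(1)] = [0.4569 - (0.375)(0.375)] / [1 - (0.375)(0.375)]
         = 0.316275 / 0.859375 = 0.368.
Therefore phi_{22} = 0.3680.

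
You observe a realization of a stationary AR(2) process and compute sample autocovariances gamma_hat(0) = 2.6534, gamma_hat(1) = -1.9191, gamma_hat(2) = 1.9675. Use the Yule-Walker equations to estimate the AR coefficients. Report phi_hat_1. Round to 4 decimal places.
\hat\phi_{1} = -0.3920

The Yule-Walker equations for an AR(p) process read, in matrix form,
  Gamma_p phi = r_p,   with   (Gamma_p)_{ij} = gamma(|i - j|),
                       (r_p)_i = gamma(i),   i,j = 1..p.
Substitute the sample gammas (Toeplitz matrix and right-hand side of size 2):
  Gamma_p = [[2.6534, -1.9191], [-1.9191, 2.6534]]
  r_p     = [-1.9191, 1.9675]
Written out:
  2.6534 phi_1 - 1.9191 phi_2 = -1.9191
  -1.9191 phi_1 + 2.6534 phi_2 = 1.9675
Solve by Cramer's rule:
  det = gamma(0)^2 - gamma(1)^2 = (2.6534)^2 - (-1.9191)^2 = 7.04053156 - 3.68294481 = 3.35758675
  phi_hat_1 = [gamma(1) gamma(0) - gamma(1) gamma(2)] / det = [(-1.9191)(2.6534) - (-1.9191)(1.9675)] / 3.35758675 = -1.31631069 / 3.35758675 = -0.392
  phi_hat_2 = [gamma(0) gamma(2) - gamma(1)^2] / det = [(2.6534)(1.9675) - (-1.9191)^2] / 3.35758675 = 1.53761969 / 3.35758675 = 0.458
So phi_hat = [-0.3920, 0.4580].
Therefore phi_hat_1 = -0.3920.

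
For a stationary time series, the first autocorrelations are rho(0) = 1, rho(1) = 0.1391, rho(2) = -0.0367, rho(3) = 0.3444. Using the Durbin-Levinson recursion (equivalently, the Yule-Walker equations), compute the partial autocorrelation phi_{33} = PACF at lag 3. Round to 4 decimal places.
\phi_{33} = 0.3660

The PACF at lag k is phi_{kk}, the last component of the solution
to the Yule-Walker system G_k phi = r_k where
  (G_k)_{ij} = rho(|i - j|), (r_k)_i = rho(i), i,j = 1..k.
Equivalently, Durbin-Levinson gives phi_{kk} iteratively:
  phi_{11} = rho(1)
  phi_{kk} = [rho(k) - sum_{j=1..k-1} phi_{k-1,j} rho(k-j)]
            / [1 - sum_{j=1..k-1} phi_{k-1,j} rho(j)],
  phi_{k,j} = phi_{k-1,j} - phi_{kk} phi_{k-1,k-j},  j = 1..k-1.
Step k = 1:
  phi_11 = rho(1) = 0.1391.
Step k = 2:
  phi_22 = [rho(2) - phi_11 rho(1)] / [1 - phi_11 rho(1)] = [-0.0367 - (0.1391)(0.1391)] / [1 - (0.1391)(0.1391)]
         = -0.05604881 / 0.98065119 = -0.057155.
  Update: phi_21 = phi_11 - phi_22 phi_11 = 0.1391 - (-0.057155)(0.1391) = 0.14705.
Step k = 3:
  phi_33 = [rho(3) - phi_21 rho(2) - phi_22 rho(1)] / [1 - phi_21 rho(1) - phi_22 rho(2)]
    numerator   = 0.3444 - (0.14705)(-0.0367) - (-0.057155)(0.1391) = 0.35774696
    denominator = 1 - (0.14705)(0.1391) - (-0.057155)(-0.0367) = 0.97744774
  phi_33 = 0.35774696 / 0.97744774 = 0.366.
Therefore phi_{33} = 0.3660.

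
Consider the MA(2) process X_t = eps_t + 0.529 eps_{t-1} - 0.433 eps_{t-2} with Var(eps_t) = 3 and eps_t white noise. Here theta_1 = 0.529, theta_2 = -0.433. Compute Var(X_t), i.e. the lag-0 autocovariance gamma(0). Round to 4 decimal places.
\gamma(0) = 4.4020

For an MA(q) process X_t = eps_t + sum_i theta_i eps_{t-i} with
Var(eps_t) = sigma^2, the variance is
  gamma(0) = sigma^2 * (1 + sum_i theta_i^2).
  sum_i theta_i^2 = (0.529)^2 + (-0.433)^2 = 0.279841 + 0.187489 = 0.46733.
  gamma(0) = 3 * (1 + 0.46733) = 3 * 1.46733 = 4.40199, which rounds to 4.4020.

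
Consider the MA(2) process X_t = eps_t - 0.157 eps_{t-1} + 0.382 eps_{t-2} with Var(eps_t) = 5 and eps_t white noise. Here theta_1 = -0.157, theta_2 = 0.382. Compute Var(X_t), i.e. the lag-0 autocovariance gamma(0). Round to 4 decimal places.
\gamma(0) = 5.8529

For an MA(q) process X_t = eps_t + sum_i theta_i eps_{t-i} with
Var(eps_t) = sigma^2, the variance is
  gamma(0) = sigma^2 * (1 + sum_i theta_i^2).
  sum_i theta_i^2 = (-0.157)^2 + (0.382)^2 = 0.024649 + 0.145924 = 0.170573.
  gamma(0) = 5 * (1 + 0.170573) = 5 * 1.170573 = 5.852865, which rounds to 5.8529.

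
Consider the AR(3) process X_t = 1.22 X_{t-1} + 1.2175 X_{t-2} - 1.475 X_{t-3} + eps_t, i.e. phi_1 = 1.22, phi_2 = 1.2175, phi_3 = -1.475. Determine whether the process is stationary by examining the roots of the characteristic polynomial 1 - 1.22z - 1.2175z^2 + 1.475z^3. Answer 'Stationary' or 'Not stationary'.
\text{Not stationary}

The AR(p) characteristic polynomial is P(z) = 1 - 1.22z - 1.2175z^2 + 1.475z^3.
Stationarity requires all roots to lie outside the unit circle, i.e. |z| > 1 for every root.
Degree 3: look for a simple real root z0 first, then factor out (1 - z/z0) and solve the remaining quadratic.
Testing z0 = 0.8: P(0.8) = 1 + (-1.22)(0.8) + (-1.2175)(0.8)^2 + (1.475)(0.8)^3
  = 1 + (-0.976) + (-0.7792) + (0.7552) = 0.  So z_0 = 0.8 is a root, |z_0| = 0.8.
Divide out the factor (1 - 1.25 z) = (1 - z/z0) (since 1/z0 = 1.25):
  P(z) = (1 - 1.25 z)(1 + (0.03) z + (-1.18) z^2)
  [check: z-coef 0.03 - (1.25) = -1.22; z^2-coef -1.18 - (1.25)(0.03) = -1.2175; z^3-coef -(1.25)(-1.18) = 1.475.]
Remaining roots from the quadratic factor 1 + (0.03) z + (-1.18) z^2:
  Set 1 + (0.03) z + (-1.18) z^2 = 0, i.e. a z^2 + b z + c = 0 with a = -1.18, b = 0.03, c = 1.
  Discriminant D = b^2 - 4ac = (0.03)^2 - 4*(-1.18)*1 = 0.0009 - (-4.72) = 4.7209.
  D >= 0, so the roots are real: z = (-b +/- sqrt(D)) / (2a) = (-0.03 +/- 2.172763) / (-2.36).
    z_1 = (-0.03 + 2.172763) / (-2.36) = -0.908,   |z_1| = 0.908.
    z_2 = (-0.03 - 2.172763) / (-2.36) = 0.9334,   |z_2| = 0.9334.
Moduli of all roots: 0.8000, 0.9080, 0.9334.
All moduli strictly greater than 1? No.
Verdict: Not stationary.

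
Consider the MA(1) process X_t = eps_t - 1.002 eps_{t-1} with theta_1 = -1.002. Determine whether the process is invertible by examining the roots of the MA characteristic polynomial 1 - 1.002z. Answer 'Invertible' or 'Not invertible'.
\text{Not invertible}

The MA(q) characteristic polynomial is P(z) = 1 - 1.002z.
Invertibility requires all roots to lie outside the unit circle, i.e. |z| > 1 for every root.
This is linear in z: 1 + (-1.002) z = 0  =>  z = -1/(-1.002) = 0.998004,  |z| = 0.998004.
Moduli of all roots: 0.9980.
All moduli strictly greater than 1? No.
Verdict: Not invertible.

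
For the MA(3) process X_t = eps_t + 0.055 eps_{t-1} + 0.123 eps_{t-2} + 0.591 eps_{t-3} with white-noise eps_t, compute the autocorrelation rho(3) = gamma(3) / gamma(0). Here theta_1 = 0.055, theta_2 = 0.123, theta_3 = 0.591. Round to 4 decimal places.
\rho(3) = 0.4322

For an MA(q) process with theta_0 = 1, the autocovariance is
  gamma(k) = sigma^2 * sum_{i=0..q-k} theta_i * theta_{i+k},
and rho(k) = gamma(k) / gamma(0). Sigma^2 cancels.
  numerator   = (1)*(0.591) = 0.591.
  denominator = (1)^2 + (0.055)^2 + (0.123)^2 + (0.591)^2 = 1.367435.
  rho(3) = 0.591 / 1.367435 = 0.4322.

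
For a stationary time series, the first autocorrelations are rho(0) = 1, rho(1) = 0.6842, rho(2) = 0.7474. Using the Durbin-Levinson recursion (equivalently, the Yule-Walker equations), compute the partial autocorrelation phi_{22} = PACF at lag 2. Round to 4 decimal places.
\phi_{22} = 0.5251

The PACF at lag k is phi_{kk}, the last component of the solution
to the Yule-Walker system G_k phi = r_k where
  (G_k)_{ij} = rho(|i - j|), (r_k)_i = rho(i), i,j = 1..k.
Equivalently, Durbin-Levinson gives phi_{kk} iteratively:
  phi_{11} = rho(1)
  phi_{kk} = [rho(k) - sum_{j=1..k-1} phi_{k-1,j} rho(k-j)]
            / [1 - sum_{j=1..k-1} phi_{k-1,j} rho(j)],
  phi_{k,j} = phi_{k-1,j} - phi_{kk} phi_{k-1,k-j},  j = 1..k-1.
Step k = 1:
  phi_11 = rho(1) = 0.6842.
Step k = 2:
  phi_22 = [rho(2) - phi_11 rho(1)] / [1 - phi_11 rho(1)] = [0.7474 - (0.6842)(0.6842)] / [1 - (0.6842)(0.6842)]
         = 0.27927036 / 0.53187036 = 0.5251.
Therefore phi_{22} = 0.5251.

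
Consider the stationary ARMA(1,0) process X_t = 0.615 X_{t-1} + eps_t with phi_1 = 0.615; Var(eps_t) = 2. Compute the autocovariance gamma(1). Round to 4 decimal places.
\gamma(1) = 1.9782

Multiply the model equation by X_{t-k} and take expectations. With theta_0 = psi_0 = 1 and psi_j the MA(infinity) weights, this gives
  gamma(k) - sum_i phi_i gamma(k-i) = c_k,
  c_k = sigma^2 * sum_{j=k..q} theta_j psi_{j-k}   (c_k = 0 for k > q),
using gamma(-m) = gamma(m).
Pure AR (q = 0): c_0 = sigma^2 = 2, c_k = 0 for k >= 1.
Equations for k = 0 and k = 1 (AR order 1):
  gamma(0) = phi_1 gamma(1) + c_0
  gamma(1) = phi_1 gamma(0) + c_1
Substituting the second into the first: gamma(0) (1 - phi_1^2) = c_0 + phi_1 c_1, so
  gamma(0) = c_0 / (1 - phi_1^2) = 2 / (1 - (0.615)^2) = 2 / 0.621775 = 3.216598.
  gamma(1) = phi_1 gamma(0) = (0.615)(3.216598) = 1.978208.
Therefore gamma(1) = 1.9782 (to 4 decimal places).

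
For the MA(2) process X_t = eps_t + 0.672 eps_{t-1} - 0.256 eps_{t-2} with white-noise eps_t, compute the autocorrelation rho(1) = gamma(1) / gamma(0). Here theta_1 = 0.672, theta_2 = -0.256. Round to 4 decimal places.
\rho(1) = 0.3296

For an MA(q) process with theta_0 = 1, the autocovariance is
  gamma(k) = sigma^2 * sum_{i=0..q-k} theta_i * theta_{i+k},
and rho(k) = gamma(k) / gamma(0). Sigma^2 cancels.
  numerator   = (1)*(0.672) + (0.672)*(-0.256) = 0.499968.
  denominator = (1)^2 + (0.672)^2 + (-0.256)^2 = 1.51712.
  rho(1) = 0.499968 / 1.51712 = 0.3296.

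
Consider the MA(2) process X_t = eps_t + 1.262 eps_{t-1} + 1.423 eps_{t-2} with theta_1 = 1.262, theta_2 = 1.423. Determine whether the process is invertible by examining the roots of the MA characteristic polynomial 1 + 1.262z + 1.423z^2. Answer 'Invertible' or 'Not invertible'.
\text{Not invertible}

The MA(q) characteristic polynomial is P(z) = 1 + 1.262z + 1.423z^2.
Invertibility requires all roots to lie outside the unit circle, i.e. |z| > 1 for every root.
Set 1 + (1.262) z + (1.423) z^2 = 0, i.e. a z^2 + b z + c = 0 with a = 1.423, b = 1.262, c = 1.
Discriminant D = b^2 - 4ac = (1.262)^2 - 4*(1.423)*1 = 1.592644 - (5.692) = -4.099356.
D < 0, so the roots are the complex-conjugate pair z = (-b +/- i sqrt(-D)) / (2a) = -0.4434 +/- 0.7114i.
For a conjugate pair |z|^2 = z * conj(z) = (product of roots) = c/a = 1/(1.423) = 0.702741, so |z| = sqrt(0.702741) = 0.8383 for both roots.
Moduli of all roots: 0.8383, 0.8383.
All moduli strictly greater than 1? No.
Verdict: Not invertible.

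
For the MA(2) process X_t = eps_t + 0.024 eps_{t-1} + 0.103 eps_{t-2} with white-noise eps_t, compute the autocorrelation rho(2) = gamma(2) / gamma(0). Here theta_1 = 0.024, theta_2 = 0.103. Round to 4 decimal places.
\rho(2) = 0.1019

For an MA(q) process with theta_0 = 1, the autocovariance is
  gamma(k) = sigma^2 * sum_{i=0..q-k} theta_i * theta_{i+k},
and rho(k) = gamma(k) / gamma(0). Sigma^2 cancels.
  numerator   = (1)*(0.103) = 0.103.
  denominator = (1)^2 + (0.024)^2 + (0.103)^2 = 1.011185.
  rho(2) = 0.103 / 1.011185 = 0.1019.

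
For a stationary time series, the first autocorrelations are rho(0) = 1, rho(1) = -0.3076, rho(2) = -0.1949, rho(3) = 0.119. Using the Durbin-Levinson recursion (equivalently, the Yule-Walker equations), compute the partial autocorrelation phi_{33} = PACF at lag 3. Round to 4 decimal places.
\phi_{33} = -0.0720

The PACF at lag k is phi_{kk}, the last component of the solution
to the Yule-Walker system G_k phi = r_k where
  (G_k)_{ij} = rho(|i - j|), (r_k)_i = rho(i), i,j = 1..k.
Equivalently, Durbin-Levinson gives phi_{kk} iteratively:
  phi_{11} = rho(1)
  phi_{kk} = [rho(k) - sum_{j=1..k-1} phi_{k-1,j} rho(k-j)]
            / [1 - sum_{j=1..k-1} phi_{k-1,j} rho(j)],
  phi_{k,j} = phi_{k-1,j} - phi_{kk} phi_{k-1,k-j},  j = 1..k-1.
Step k = 1:
  phi_11 = rho(1) = -0.3076.
Step k = 2:
  phi_22 = [rho(2) - phi_11 rho(1)] / [1 - phi_11 rho(1)] = [-0.1949 - (-0.3076)(-0.3076)] / [1 - (-0.3076)(-0.3076)]
         = -0.28951776 / 0.90538224 = -0.319774.
  Update: phi_21 = phi_11 - phi_22 phi_11 = -0.3076 - (-0.319774)(-0.3076) = -0.405963.
Step k = 3:
  phi_33 = [rho(3) - phi_21 rho(2) - phi_22 rho(1)] / [1 - phi_21 rho(1) - phi_22 rho(2)]
    numerator   = 0.119 - (-0.405963)(-0.1949) - (-0.319774)(-0.3076) = -0.05848459
    denominator = 1 - (-0.405963)(-0.3076) - (-0.319774)(-0.1949) = 0.81280197
  phi_33 = -0.05848459 / 0.81280197 = -0.072.
Therefore phi_{33} = -0.0720.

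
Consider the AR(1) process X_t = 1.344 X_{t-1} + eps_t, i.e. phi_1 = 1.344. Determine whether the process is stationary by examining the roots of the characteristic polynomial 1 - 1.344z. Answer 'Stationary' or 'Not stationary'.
\text{Not stationary}

The AR(p) characteristic polynomial is P(z) = 1 - 1.344z.
Stationarity requires all roots to lie outside the unit circle, i.e. |z| > 1 for every root.
This is linear in z: 1 + (-1.344) z = 0  =>  z = -1/(-1.344) = 0.744048,  |z| = 0.744048.
Moduli of all roots: 0.7440.
All moduli strictly greater than 1? No.
Verdict: Not stationary.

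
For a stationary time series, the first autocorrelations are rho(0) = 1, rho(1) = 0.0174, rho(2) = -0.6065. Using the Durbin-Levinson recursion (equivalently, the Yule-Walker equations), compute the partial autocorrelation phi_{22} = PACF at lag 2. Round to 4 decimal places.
\phi_{22} = -0.6070

The PACF at lag k is phi_{kk}, the last component of the solution
to the Yule-Walker system G_k phi = r_k where
  (G_k)_{ij} = rho(|i - j|), (r_k)_i = rho(i), i,j = 1..k.
Equivalently, Durbin-Levinson gives phi_{kk} iteratively:
  phi_{11} = rho(1)
  phi_{kk} = [rho(k) - sum_{j=1..k-1} phi_{k-1,j} rho(k-j)]
            / [1 - sum_{j=1..k-1} phi_{k-1,j} rho(j)],
  phi_{k,j} = phi_{k-1,j} - phi_{kk} phi_{k-1,k-j},  j = 1..k-1.
Step k = 1:
  phi_11 = rho(1) = 0.0174.
Step k = 2:
  phi_22 = [rho(2) - phi_11 rho(1)] / [1 - phi_11 rho(1)] = [-0.6065 - (0.0174)(0.0174)] / [1 - (0.0174)(0.0174)]
         = -0.60680276 / 0.99969724 = -0.607.
Therefore phi_{22} = -0.6070.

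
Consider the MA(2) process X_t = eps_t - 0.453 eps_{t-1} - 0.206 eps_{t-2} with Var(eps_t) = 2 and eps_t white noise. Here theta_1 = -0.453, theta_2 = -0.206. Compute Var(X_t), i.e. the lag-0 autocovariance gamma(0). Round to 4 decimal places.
\gamma(0) = 2.4953

For an MA(q) process X_t = eps_t + sum_i theta_i eps_{t-i} with
Var(eps_t) = sigma^2, the variance is
  gamma(0) = sigma^2 * (1 + sum_i theta_i^2).
  sum_i theta_i^2 = (-0.453)^2 + (-0.206)^2 = 0.205209 + 0.042436 = 0.247645.
  gamma(0) = 2 * (1 + 0.247645) = 2 * 1.247645 = 2.49529, which rounds to 2.4953.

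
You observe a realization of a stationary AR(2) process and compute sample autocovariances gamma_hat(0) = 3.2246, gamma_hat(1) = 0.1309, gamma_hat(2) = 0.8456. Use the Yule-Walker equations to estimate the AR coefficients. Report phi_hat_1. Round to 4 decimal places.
\hat\phi_{1} = 0.0300

The Yule-Walker equations for an AR(p) process read, in matrix form,
  Gamma_p phi = r_p,   with   (Gamma_p)_{ij} = gamma(|i - j|),
                       (r_p)_i = gamma(i),   i,j = 1..p.
Substitute the sample gammas (Toeplitz matrix and right-hand side of size 2):
  Gamma_p = [[3.2246, 0.1309], [0.1309, 3.2246]]
  r_p     = [0.1309, 0.8456]
Written out:
  3.2246 phi_1 + 0.1309 phi_2 = 0.1309
  0.1309 phi_1 + 3.2246 phi_2 = 0.8456
Solve by Cramer's rule:
  det = gamma(0)^2 - gamma(1)^2 = (3.2246)^2 - (0.1309)^2 = 10.39804516 - 0.01713481 = 10.38091035
  phi_hat_1 = [gamma(1) gamma(0) - gamma(1) gamma(2)] / det = [(0.1309)(3.2246) - (0.1309)(0.8456)] / 10.38091035 = 0.3114111 / 10.38091035 = 0.03
  phi_hat_2 = [gamma(0) gamma(2) - gamma(1)^2] / det = [(3.2246)(0.8456) - (0.1309)^2] / 10.38091035 = 2.70958695 / 10.38091035 = 0.261
So phi_hat = [0.0300, 0.2610].
Therefore phi_hat_1 = 0.0300.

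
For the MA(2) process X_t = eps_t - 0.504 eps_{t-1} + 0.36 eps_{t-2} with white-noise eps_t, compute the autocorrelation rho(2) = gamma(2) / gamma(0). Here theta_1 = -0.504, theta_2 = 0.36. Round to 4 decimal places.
\rho(2) = 0.2602

For an MA(q) process with theta_0 = 1, the autocovariance is
  gamma(k) = sigma^2 * sum_{i=0..q-k} theta_i * theta_{i+k},
and rho(k) = gamma(k) / gamma(0). Sigma^2 cancels.
  numerator   = (1)*(0.36) = 0.36.
  denominator = (1)^2 + (-0.504)^2 + (0.36)^2 = 1.383616.
  rho(2) = 0.36 / 1.383616 = 0.2602.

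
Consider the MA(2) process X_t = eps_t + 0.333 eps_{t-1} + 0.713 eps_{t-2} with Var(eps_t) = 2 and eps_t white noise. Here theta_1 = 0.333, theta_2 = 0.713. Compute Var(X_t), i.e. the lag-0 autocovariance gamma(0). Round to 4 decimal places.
\gamma(0) = 3.2385

For an MA(q) process X_t = eps_t + sum_i theta_i eps_{t-i} with
Var(eps_t) = sigma^2, the variance is
  gamma(0) = sigma^2 * (1 + sum_i theta_i^2).
  sum_i theta_i^2 = (0.333)^2 + (0.713)^2 = 0.110889 + 0.508369 = 0.619258.
  gamma(0) = 2 * (1 + 0.619258) = 2 * 1.619258 = 3.238516, which rounds to 3.2385.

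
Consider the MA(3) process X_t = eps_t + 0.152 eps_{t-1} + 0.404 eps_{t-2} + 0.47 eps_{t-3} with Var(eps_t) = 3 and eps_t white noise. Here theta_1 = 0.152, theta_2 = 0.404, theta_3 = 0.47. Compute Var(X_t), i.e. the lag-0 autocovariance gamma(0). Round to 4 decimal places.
\gamma(0) = 4.2217

For an MA(q) process X_t = eps_t + sum_i theta_i eps_{t-i} with
Var(eps_t) = sigma^2, the variance is
  gamma(0) = sigma^2 * (1 + sum_i theta_i^2).
  sum_i theta_i^2 = (0.152)^2 + (0.404)^2 + (0.47)^2 = 0.023104 + 0.163216 + 0.2209 = 0.40722.
  gamma(0) = 3 * (1 + 0.40722) = 3 * 1.40722 = 4.22166, which rounds to 4.2217.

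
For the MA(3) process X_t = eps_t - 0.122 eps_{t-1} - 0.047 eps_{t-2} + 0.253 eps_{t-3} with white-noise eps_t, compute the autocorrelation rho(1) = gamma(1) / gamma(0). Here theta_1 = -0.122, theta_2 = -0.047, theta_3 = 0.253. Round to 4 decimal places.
\rho(1) = -0.1185

For an MA(q) process with theta_0 = 1, the autocovariance is
  gamma(k) = sigma^2 * sum_{i=0..q-k} theta_i * theta_{i+k},
and rho(k) = gamma(k) / gamma(0). Sigma^2 cancels.
  numerator   = (1)*(-0.122) + (-0.122)*(-0.047) + (-0.047)*(0.253) = -0.128157.
  denominator = (1)^2 + (-0.122)^2 + (-0.047)^2 + (0.253)^2 = 1.081102.
  rho(1) = -0.128157 / 1.081102 = -0.1185.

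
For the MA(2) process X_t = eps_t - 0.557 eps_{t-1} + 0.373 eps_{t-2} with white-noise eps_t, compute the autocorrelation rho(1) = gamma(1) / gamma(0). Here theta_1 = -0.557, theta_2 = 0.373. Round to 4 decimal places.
\rho(1) = -0.5276

For an MA(q) process with theta_0 = 1, the autocovariance is
  gamma(k) = sigma^2 * sum_{i=0..q-k} theta_i * theta_{i+k},
and rho(k) = gamma(k) / gamma(0). Sigma^2 cancels.
  numerator   = (1)*(-0.557) + (-0.557)*(0.373) = -0.764761.
  denominator = (1)^2 + (-0.557)^2 + (0.373)^2 = 1.449378.
  rho(1) = -0.764761 / 1.449378 = -0.5276.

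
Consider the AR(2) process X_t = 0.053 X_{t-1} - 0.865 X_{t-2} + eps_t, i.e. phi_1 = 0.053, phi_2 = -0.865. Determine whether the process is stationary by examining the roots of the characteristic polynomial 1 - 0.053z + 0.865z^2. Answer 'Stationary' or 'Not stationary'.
\text{Stationary}

The AR(p) characteristic polynomial is P(z) = 1 - 0.053z + 0.865z^2.
Stationarity requires all roots to lie outside the unit circle, i.e. |z| > 1 for every root.
Set 1 + (-0.053) z + (0.865) z^2 = 0, i.e. a z^2 + b z + c = 0 with a = 0.865, b = -0.053, c = 1.
Discriminant D = b^2 - 4ac = (-0.053)^2 - 4*(0.865)*1 = 0.002809 - (3.46) = -3.457191.
D < 0, so the roots are the complex-conjugate pair z = (-b +/- i sqrt(-D)) / (2a) = 0.0306 +/- 1.0748i.
For a conjugate pair |z|^2 = z * conj(z) = (product of roots) = c/a = 1/(0.865) = 1.156069, so |z| = sqrt(1.156069) = 1.0752 for both roots.
Moduli of all roots: 1.0752, 1.0752.
All moduli strictly greater than 1? Yes.
Verdict: Stationary.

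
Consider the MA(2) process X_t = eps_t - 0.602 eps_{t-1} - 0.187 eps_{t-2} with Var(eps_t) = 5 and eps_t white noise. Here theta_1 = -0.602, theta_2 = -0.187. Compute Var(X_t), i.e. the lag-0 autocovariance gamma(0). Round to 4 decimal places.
\gamma(0) = 6.9869

For an MA(q) process X_t = eps_t + sum_i theta_i eps_{t-i} with
Var(eps_t) = sigma^2, the variance is
  gamma(0) = sigma^2 * (1 + sum_i theta_i^2).
  sum_i theta_i^2 = (-0.602)^2 + (-0.187)^2 = 0.362404 + 0.034969 = 0.397373.
  gamma(0) = 5 * (1 + 0.397373) = 5 * 1.397373 = 6.986865, which rounds to 6.9869.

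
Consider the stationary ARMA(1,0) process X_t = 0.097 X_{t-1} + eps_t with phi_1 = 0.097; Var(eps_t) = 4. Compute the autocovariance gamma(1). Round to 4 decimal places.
\gamma(1) = 0.3917

Multiply the model equation by X_{t-k} and take expectations. With theta_0 = psi_0 = 1 and psi_j the MA(infinity) weights, this gives
  gamma(k) - sum_i phi_i gamma(k-i) = c_k,
  c_k = sigma^2 * sum_{j=k..q} theta_j psi_{j-k}   (c_k = 0 for k > q),
using gamma(-m) = gamma(m).
Pure AR (q = 0): c_0 = sigma^2 = 4, c_k = 0 for k >= 1.
Equations for k = 0 and k = 1 (AR order 1):
  gamma(0) = phi_1 gamma(1) + c_0
  gamma(1) = phi_1 gamma(0) + c_1
Substituting the second into the first: gamma(0) (1 - phi_1^2) = c_0 + phi_1 c_1, so
  gamma(0) = c_0 / (1 - phi_1^2) = 4 / (1 - (0.097)^2) = 4 / 0.990591 = 4.037993.
  gamma(1) = phi_1 gamma(0) = (0.097)(4.037993) = 0.391685.
Therefore gamma(1) = 0.3917 (to 4 decimal places).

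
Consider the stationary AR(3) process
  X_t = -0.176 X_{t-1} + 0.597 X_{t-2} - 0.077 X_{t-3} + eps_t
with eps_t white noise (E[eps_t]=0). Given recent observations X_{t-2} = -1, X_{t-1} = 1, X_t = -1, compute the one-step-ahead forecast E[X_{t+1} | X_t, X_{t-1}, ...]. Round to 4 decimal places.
E[X_{t+1} \mid \mathcal F_t] = 0.8500

For an AR(p) model X_t = c + sum_i phi_i X_{t-i} + eps_t, the
one-step-ahead conditional mean is
  E[X_{t+1} | X_t, ...] = c + sum_i phi_i X_{t+1-i}.
Substitute known values:
  E[X_{t+1} | ...] = (-0.176) * (-1) + (0.597) * (1) + (-0.077) * (-1)
                   = 0.8500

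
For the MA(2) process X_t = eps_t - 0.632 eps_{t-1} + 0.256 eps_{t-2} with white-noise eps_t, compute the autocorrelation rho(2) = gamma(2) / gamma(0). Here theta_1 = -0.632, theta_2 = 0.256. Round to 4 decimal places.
\rho(2) = 0.1747

For an MA(q) process with theta_0 = 1, the autocovariance is
  gamma(k) = sigma^2 * sum_{i=0..q-k} theta_i * theta_{i+k},
and rho(k) = gamma(k) / gamma(0). Sigma^2 cancels.
  numerator   = (1)*(0.256) = 0.256.
  denominator = (1)^2 + (-0.632)^2 + (0.256)^2 = 1.46496.
  rho(2) = 0.256 / 1.46496 = 0.1747.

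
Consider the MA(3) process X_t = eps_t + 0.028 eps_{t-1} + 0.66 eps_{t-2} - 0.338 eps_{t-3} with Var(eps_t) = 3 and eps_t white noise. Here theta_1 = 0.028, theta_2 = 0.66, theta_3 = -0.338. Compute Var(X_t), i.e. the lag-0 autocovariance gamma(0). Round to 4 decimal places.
\gamma(0) = 4.6519

For an MA(q) process X_t = eps_t + sum_i theta_i eps_{t-i} with
Var(eps_t) = sigma^2, the variance is
  gamma(0) = sigma^2 * (1 + sum_i theta_i^2).
  sum_i theta_i^2 = (0.028)^2 + (0.66)^2 + (-0.338)^2 = 0.000784 + 0.4356 + 0.114244 = 0.550628.
  gamma(0) = 3 * (1 + 0.550628) = 3 * 1.550628 = 4.651884, which rounds to 4.6519.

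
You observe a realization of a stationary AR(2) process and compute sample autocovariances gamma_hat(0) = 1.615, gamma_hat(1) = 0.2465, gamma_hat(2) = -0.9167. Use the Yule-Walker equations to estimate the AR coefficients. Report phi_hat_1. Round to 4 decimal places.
\hat\phi_{1} = 0.2450

The Yule-Walker equations for an AR(p) process read, in matrix form,
  Gamma_p phi = r_p,   with   (Gamma_p)_{ij} = gamma(|i - j|),
                       (r_p)_i = gamma(i),   i,j = 1..p.
Substitute the sample gammas (Toeplitz matrix and right-hand side of size 2):
  Gamma_p = [[1.615, 0.2465], [0.2465, 1.615]]
  r_p     = [0.2465, -0.9167]
Written out:
  1.615 phi_1 + 0.2465 phi_2 = 0.2465
  0.2465 phi_1 + 1.615 phi_2 = -0.9167
Solve by Cramer's rule:
  det = gamma(0)^2 - gamma(1)^2 = (1.615)^2 - (0.2465)^2 = 2.608225 - 0.06076225 = 2.54746275
  phi_hat_1 = [gamma(1) gamma(0) - gamma(1) gamma(2)] / det = [(0.2465)(1.615) - (0.2465)(-0.9167)] / 2.54746275 = 0.62406405 / 2.54746275 = 0.245
  phi_hat_2 = [gamma(0) gamma(2) - gamma(1)^2] / det = [(1.615)(-0.9167) - (0.2465)^2] / 2.54746275 = -1.54123275 / 2.54746275 = -0.605
So phi_hat = [0.2450, -0.6050].
Therefore phi_hat_1 = 0.2450.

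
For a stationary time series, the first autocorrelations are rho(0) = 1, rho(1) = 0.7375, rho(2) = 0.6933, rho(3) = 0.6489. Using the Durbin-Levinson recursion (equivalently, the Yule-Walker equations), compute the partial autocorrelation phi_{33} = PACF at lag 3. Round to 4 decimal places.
\phi_{33} = 0.1560

The PACF at lag k is phi_{kk}, the last component of the solution
to the Yule-Walker system G_k phi = r_k where
  (G_k)_{ij} = rho(|i - j|), (r_k)_i = rho(i), i,j = 1..k.
Equivalently, Durbin-Levinson gives phi_{kk} iteratively:
  phi_{11} = rho(1)
  phi_{kk} = [rho(k) - sum_{j=1..k-1} phi_{k-1,j} rho(k-j)]
            / [1 - sum_{j=1..k-1} phi_{k-1,j} rho(j)],
  phi_{k,j} = phi_{k-1,j} - phi_{kk} phi_{k-1,k-j},  j = 1..k-1.
Step k = 1:
  phi_11 = rho(1) = 0.7375.
Step k = 2:
  phi_22 = [rho(2) - phi_11 rho(1)] / [1 - phi_11 rho(1)] = [0.6933 - (0.7375)(0.7375)] / [1 - (0.7375)(0.7375)]
         = 0.14939375 / 0.45609375 = 0.327551.
  Update: phi_21 = phi_11 - phi_22 phi_11 = 0.7375 - (0.327551)(0.7375) = 0.495931.
Step k = 3:
  phi_33 = [rho(3) - phi_21 rho(2) - phi_22 rho(1)] / [1 - phi_21 rho(1) - phi_22 rho(2)]
    numerator   = 0.6489 - (0.495931)(0.6933) - (0.327551)(0.7375) = 0.06350219
    denominator = 1 - (0.495931)(0.7375) - (0.327551)(0.6933) = 0.40715975
  phi_33 = 0.06350219 / 0.40715975 = 0.156.
Therefore phi_{33} = 0.1560.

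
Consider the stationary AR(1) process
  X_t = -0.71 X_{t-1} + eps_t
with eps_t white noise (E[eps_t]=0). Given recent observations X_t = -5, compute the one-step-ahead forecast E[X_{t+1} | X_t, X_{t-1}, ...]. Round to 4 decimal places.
E[X_{t+1} \mid \mathcal F_t] = 3.5500

For an AR(p) model X_t = c + sum_i phi_i X_{t-i} + eps_t, the
one-step-ahead conditional mean is
  E[X_{t+1} | X_t, ...] = c + sum_i phi_i X_{t+1-i}.
Substitute known values:
  E[X_{t+1} | ...] = (-0.71) * (-5)
                   = 3.5500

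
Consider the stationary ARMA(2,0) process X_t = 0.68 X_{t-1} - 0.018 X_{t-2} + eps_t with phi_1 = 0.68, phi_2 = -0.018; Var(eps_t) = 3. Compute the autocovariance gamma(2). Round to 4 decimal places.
\gamma(2) = 2.3638

Multiply the model equation by X_{t-k} and take expectations. With theta_0 = psi_0 = 1 and psi_j the MA(infinity) weights, this gives
  gamma(k) - sum_i phi_i gamma(k-i) = c_k,
  c_k = sigma^2 * sum_{j=k..q} theta_j psi_{j-k}   (c_k = 0 for k > q),
using gamma(-m) = gamma(m).
Pure AR (q = 0): c_0 = sigma^2 = 3, c_k = 0 for k >= 1.
Equations for k = 0, 1, 2 (AR order 2, c_2 = 0):
  (E0) gamma(0) = phi_1 gamma(1) + phi_2 gamma(2) + c_0
  (E1) gamma(1) = phi_1 gamma(0) + phi_2 gamma(1) + c_1
  (E2) gamma(2) = phi_1 gamma(1) + phi_2 gamma(0)
From (E1): gamma(1) = A gamma(0) + B with
  A = phi_1 / (1 - phi_2) = 0.68 / 1.018 = 0.667976,   B = c_1 / (1 - phi_2) = 0 / 1.018 = 0.
Insert (E2) into (E0): gamma(0) (1 - phi_2^2) = phi_1 (1 + phi_2) gamma(1) + c_0.
  phi_1 (1 + phi_2) = (0.68)(0.982) = 0.66776,   1 - phi_2^2 = 0.999676.
Replace gamma(1) by A gamma(0) + B and collect gamma(0):
  gamma(0) [0.999676 - (0.66776)(0.667976)] = c_0 = 3
  gamma(0) * 0.553628 = 3
  gamma(0) = 3 / 0.553628 = 5.4188.
  gamma(1) = A gamma(0) = (0.667976)(5.4188) = 3.619631.
  gamma(2) = phi_1 gamma(1) + phi_2 gamma(0) = (0.68)(3.619631) + (-0.018)(5.4188) = 2.363811.
Therefore gamma(2) = 2.3638 (to 4 decimal places).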